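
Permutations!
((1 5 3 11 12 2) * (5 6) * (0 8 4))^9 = ((0 8 4)(1 6 5 3 11 12 2))^9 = (1 5 11 2 6 3 12)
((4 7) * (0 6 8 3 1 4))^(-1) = (0 7 4 1 3 8 6)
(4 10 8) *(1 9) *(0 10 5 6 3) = [10, 9, 2, 0, 5, 6, 3, 7, 4, 1, 8] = (0 10 8 4 5 6 3)(1 9)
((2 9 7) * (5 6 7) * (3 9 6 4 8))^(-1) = ((2 6 7)(3 9 5 4 8))^(-1) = (2 7 6)(3 8 4 5 9)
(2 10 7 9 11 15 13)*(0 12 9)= (0 12 9 11 15 13 2 10 7)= [12, 1, 10, 3, 4, 5, 6, 0, 8, 11, 7, 15, 9, 2, 14, 13]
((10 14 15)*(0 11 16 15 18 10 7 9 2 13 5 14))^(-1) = ((0 11 16 15 7 9 2 13 5 14 18 10))^(-1) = (0 10 18 14 5 13 2 9 7 15 16 11)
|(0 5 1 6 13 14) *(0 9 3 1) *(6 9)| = |(0 5)(1 9 3)(6 13 14)| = 6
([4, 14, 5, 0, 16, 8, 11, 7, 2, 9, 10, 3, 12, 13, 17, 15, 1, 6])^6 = [6, 0, 2, 17, 11, 5, 1, 7, 8, 9, 10, 14, 12, 13, 4, 15, 3, 16]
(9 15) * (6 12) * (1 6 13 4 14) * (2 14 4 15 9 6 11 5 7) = (1 11 5 7 2 14)(6 12 13 15) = [0, 11, 14, 3, 4, 7, 12, 2, 8, 9, 10, 5, 13, 15, 1, 6]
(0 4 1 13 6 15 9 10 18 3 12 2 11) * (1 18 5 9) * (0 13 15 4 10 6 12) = (0 10 5 9 6 4 18 3)(1 15)(2 11 13 12) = [10, 15, 11, 0, 18, 9, 4, 7, 8, 6, 5, 13, 2, 12, 14, 1, 16, 17, 3]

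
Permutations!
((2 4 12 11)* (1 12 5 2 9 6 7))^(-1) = (1 7 6 9 11 12)(2 5 4) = ((1 12 11 9 6 7)(2 4 5))^(-1)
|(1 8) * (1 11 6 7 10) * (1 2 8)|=6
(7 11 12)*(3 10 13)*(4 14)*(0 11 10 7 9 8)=[11, 1, 2, 7, 14, 5, 6, 10, 0, 8, 13, 12, 9, 3, 4]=(0 11 12 9 8)(3 7 10 13)(4 14)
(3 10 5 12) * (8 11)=(3 10 5 12)(8 11)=[0, 1, 2, 10, 4, 12, 6, 7, 11, 9, 5, 8, 3]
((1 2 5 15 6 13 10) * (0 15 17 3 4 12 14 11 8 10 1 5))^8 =((0 15 6 13 1 2)(3 4 12 14 11 8 10 5 17))^8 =(0 6 1)(2 15 13)(3 17 5 10 8 11 14 12 4)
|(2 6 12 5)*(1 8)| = |(1 8)(2 6 12 5)| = 4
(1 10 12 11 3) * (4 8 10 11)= (1 11 3)(4 8 10 12)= [0, 11, 2, 1, 8, 5, 6, 7, 10, 9, 12, 3, 4]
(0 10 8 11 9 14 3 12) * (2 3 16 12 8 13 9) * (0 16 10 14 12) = [14, 1, 3, 8, 4, 5, 6, 7, 11, 12, 13, 2, 16, 9, 10, 15, 0] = (0 14 10 13 9 12 16)(2 3 8 11)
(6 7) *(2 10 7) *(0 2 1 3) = [2, 3, 10, 0, 4, 5, 1, 6, 8, 9, 7] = (0 2 10 7 6 1 3)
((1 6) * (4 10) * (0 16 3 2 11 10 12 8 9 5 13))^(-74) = (0 5 8 4 11 3)(2 16 13 9 12 10)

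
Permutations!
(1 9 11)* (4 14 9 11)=(1 11)(4 14 9)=[0, 11, 2, 3, 14, 5, 6, 7, 8, 4, 10, 1, 12, 13, 9]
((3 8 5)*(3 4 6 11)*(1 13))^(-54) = (13)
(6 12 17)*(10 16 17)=(6 12 10 16 17)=[0, 1, 2, 3, 4, 5, 12, 7, 8, 9, 16, 11, 10, 13, 14, 15, 17, 6]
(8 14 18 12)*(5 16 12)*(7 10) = (5 16 12 8 14 18)(7 10) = [0, 1, 2, 3, 4, 16, 6, 10, 14, 9, 7, 11, 8, 13, 18, 15, 12, 17, 5]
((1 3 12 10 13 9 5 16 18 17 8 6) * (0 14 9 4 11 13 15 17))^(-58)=((0 14 9 5 16 18)(1 3 12 10 15 17 8 6)(4 11 13))^(-58)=(0 9 16)(1 8 15 12)(3 6 17 10)(4 13 11)(5 18 14)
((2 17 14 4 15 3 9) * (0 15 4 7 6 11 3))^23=(0 15)(2 9 3 11 6 7 14 17)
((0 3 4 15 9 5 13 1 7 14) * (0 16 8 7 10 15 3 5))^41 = ((0 5 13 1 10 15 9)(3 4)(7 14 16 8))^41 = (0 9 15 10 1 13 5)(3 4)(7 14 16 8)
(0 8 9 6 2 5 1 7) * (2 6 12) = [8, 7, 5, 3, 4, 1, 6, 0, 9, 12, 10, 11, 2] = (0 8 9 12 2 5 1 7)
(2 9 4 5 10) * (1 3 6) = (1 3 6)(2 9 4 5 10) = [0, 3, 9, 6, 5, 10, 1, 7, 8, 4, 2]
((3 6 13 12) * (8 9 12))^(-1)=((3 6 13 8 9 12))^(-1)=(3 12 9 8 13 6)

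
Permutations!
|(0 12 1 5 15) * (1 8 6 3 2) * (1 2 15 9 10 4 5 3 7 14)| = 36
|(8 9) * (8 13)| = |(8 9 13)| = 3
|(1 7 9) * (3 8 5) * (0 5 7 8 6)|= 4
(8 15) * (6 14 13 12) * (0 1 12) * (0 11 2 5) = [1, 12, 5, 3, 4, 0, 14, 7, 15, 9, 10, 2, 6, 11, 13, 8] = (0 1 12 6 14 13 11 2 5)(8 15)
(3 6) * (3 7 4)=(3 6 7 4)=[0, 1, 2, 6, 3, 5, 7, 4]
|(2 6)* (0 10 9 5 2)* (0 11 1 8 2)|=|(0 10 9 5)(1 8 2 6 11)|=20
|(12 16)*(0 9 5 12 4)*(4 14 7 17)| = 9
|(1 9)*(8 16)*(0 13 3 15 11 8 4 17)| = |(0 13 3 15 11 8 16 4 17)(1 9)| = 18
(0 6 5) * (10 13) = (0 6 5)(10 13) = [6, 1, 2, 3, 4, 0, 5, 7, 8, 9, 13, 11, 12, 10]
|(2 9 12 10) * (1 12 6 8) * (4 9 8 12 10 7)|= |(1 10 2 8)(4 9 6 12 7)|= 20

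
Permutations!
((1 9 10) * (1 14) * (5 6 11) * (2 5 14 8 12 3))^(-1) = (1 14 11 6 5 2 3 12 8 10 9)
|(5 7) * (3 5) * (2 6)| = 6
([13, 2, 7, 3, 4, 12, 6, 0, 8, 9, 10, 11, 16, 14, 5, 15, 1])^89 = [7, 16, 1, 3, 4, 14, 6, 2, 8, 9, 10, 11, 5, 0, 13, 15, 12]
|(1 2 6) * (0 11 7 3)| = |(0 11 7 3)(1 2 6)| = 12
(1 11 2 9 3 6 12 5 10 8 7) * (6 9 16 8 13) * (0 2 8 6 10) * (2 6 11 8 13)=[6, 8, 16, 9, 4, 0, 12, 1, 7, 3, 2, 13, 5, 10, 14, 15, 11]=(0 6 12 5)(1 8 7)(2 16 11 13 10)(3 9)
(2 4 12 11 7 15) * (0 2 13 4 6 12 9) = [2, 1, 6, 3, 9, 5, 12, 15, 8, 0, 10, 7, 11, 4, 14, 13] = (0 2 6 12 11 7 15 13 4 9)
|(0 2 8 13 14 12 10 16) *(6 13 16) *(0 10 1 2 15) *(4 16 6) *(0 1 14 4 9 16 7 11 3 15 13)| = 66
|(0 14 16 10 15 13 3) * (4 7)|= 14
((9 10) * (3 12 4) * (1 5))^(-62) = (3 12 4)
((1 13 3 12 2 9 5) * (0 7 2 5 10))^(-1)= ((0 7 2 9 10)(1 13 3 12 5))^(-1)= (0 10 9 2 7)(1 5 12 3 13)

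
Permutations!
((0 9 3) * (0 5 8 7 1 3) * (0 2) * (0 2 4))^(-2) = ((0 9 4)(1 3 5 8 7))^(-2) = (0 9 4)(1 8 3 7 5)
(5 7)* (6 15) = [0, 1, 2, 3, 4, 7, 15, 5, 8, 9, 10, 11, 12, 13, 14, 6] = (5 7)(6 15)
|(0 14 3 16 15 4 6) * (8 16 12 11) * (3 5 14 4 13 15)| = 30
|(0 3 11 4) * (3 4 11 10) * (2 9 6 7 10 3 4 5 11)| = 9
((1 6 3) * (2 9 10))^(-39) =(10)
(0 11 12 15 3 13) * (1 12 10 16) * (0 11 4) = (0 4)(1 12 15 3 13 11 10 16) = [4, 12, 2, 13, 0, 5, 6, 7, 8, 9, 16, 10, 15, 11, 14, 3, 1]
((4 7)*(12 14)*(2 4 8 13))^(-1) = ((2 4 7 8 13)(12 14))^(-1) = (2 13 8 7 4)(12 14)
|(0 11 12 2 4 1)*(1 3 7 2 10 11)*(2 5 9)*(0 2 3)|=|(0 1 2 4)(3 7 5 9)(10 11 12)|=12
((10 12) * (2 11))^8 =((2 11)(10 12))^8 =(12)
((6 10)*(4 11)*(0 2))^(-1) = (0 2)(4 11)(6 10)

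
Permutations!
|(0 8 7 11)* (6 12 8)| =6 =|(0 6 12 8 7 11)|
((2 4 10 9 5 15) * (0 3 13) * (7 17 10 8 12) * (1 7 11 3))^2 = ((0 1 7 17 10 9 5 15 2 4 8 12 11 3 13))^2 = (0 7 10 5 2 8 11 13 1 17 9 15 4 12 3)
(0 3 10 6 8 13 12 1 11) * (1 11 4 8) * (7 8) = (0 3 10 6 1 4 7 8 13 12 11) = [3, 4, 2, 10, 7, 5, 1, 8, 13, 9, 6, 0, 11, 12]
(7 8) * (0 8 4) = [8, 1, 2, 3, 0, 5, 6, 4, 7] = (0 8 7 4)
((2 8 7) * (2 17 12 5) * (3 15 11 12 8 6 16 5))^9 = ((2 6 16 5)(3 15 11 12)(7 17 8))^9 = (17)(2 6 16 5)(3 15 11 12)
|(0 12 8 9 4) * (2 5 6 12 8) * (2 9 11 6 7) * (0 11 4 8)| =6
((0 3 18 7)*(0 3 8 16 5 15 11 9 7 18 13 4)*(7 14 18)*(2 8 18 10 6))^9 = ((0 18 7 3 13 4)(2 8 16 5 15 11 9 14 10 6))^9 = (0 3)(2 6 10 14 9 11 15 5 16 8)(4 7)(13 18)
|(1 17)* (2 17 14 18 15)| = |(1 14 18 15 2 17)| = 6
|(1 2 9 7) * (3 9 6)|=6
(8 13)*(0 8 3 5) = (0 8 13 3 5) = [8, 1, 2, 5, 4, 0, 6, 7, 13, 9, 10, 11, 12, 3]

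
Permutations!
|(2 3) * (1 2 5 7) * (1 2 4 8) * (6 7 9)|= 6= |(1 4 8)(2 3 5 9 6 7)|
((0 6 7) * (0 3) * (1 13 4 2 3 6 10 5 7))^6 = (0 13 5 2 6)(1 10 4 7 3)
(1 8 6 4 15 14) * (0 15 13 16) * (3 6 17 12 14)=(0 15 3 6 4 13 16)(1 8 17 12 14)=[15, 8, 2, 6, 13, 5, 4, 7, 17, 9, 10, 11, 14, 16, 1, 3, 0, 12]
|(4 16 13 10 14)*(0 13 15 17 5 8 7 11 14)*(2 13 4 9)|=|(0 4 16 15 17 5 8 7 11 14 9 2 13 10)|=14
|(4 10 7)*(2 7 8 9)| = |(2 7 4 10 8 9)| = 6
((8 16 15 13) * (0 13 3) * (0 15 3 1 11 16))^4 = ((0 13 8)(1 11 16 3 15))^4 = (0 13 8)(1 15 3 16 11)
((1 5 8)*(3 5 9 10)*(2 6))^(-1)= ((1 9 10 3 5 8)(2 6))^(-1)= (1 8 5 3 10 9)(2 6)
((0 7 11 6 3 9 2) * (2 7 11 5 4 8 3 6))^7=(0 11 2)(3 9 7 5 4 8)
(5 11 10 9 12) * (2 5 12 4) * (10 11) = (12)(2 5 10 9 4) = [0, 1, 5, 3, 2, 10, 6, 7, 8, 4, 9, 11, 12]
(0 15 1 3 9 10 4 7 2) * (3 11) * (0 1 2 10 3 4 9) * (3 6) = [15, 11, 1, 0, 7, 5, 3, 10, 8, 6, 9, 4, 12, 13, 14, 2] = (0 15 2 1 11 4 7 10 9 6 3)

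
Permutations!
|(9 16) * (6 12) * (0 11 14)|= |(0 11 14)(6 12)(9 16)|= 6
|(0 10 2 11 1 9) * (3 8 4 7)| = |(0 10 2 11 1 9)(3 8 4 7)| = 12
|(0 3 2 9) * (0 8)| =5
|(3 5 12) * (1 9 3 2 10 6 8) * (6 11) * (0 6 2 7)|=9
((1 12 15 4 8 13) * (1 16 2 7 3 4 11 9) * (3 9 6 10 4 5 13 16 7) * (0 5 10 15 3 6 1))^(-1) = (0 9 7 13 5)(1 11 15 6 2 16 8 4 10 3 12)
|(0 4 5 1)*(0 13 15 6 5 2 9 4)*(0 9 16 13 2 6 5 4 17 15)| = 18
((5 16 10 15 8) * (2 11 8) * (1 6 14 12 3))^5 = (2 10 5 11 15 16 8)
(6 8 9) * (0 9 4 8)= (0 9 6)(4 8)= [9, 1, 2, 3, 8, 5, 0, 7, 4, 6]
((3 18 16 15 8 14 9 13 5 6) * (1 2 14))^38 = ((1 2 14 9 13 5 6 3 18 16 15 8))^38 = (1 14 13 6 18 15)(2 9 5 3 16 8)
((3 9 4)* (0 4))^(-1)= ((0 4 3 9))^(-1)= (0 9 3 4)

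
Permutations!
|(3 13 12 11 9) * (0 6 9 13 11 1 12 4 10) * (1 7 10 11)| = 24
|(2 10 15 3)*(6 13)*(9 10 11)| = 6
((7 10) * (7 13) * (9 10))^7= (7 13 10 9)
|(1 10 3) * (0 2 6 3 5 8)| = |(0 2 6 3 1 10 5 8)| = 8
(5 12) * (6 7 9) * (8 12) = [0, 1, 2, 3, 4, 8, 7, 9, 12, 6, 10, 11, 5] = (5 8 12)(6 7 9)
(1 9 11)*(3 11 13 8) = [0, 9, 2, 11, 4, 5, 6, 7, 3, 13, 10, 1, 12, 8] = (1 9 13 8 3 11)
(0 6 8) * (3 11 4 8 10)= (0 6 10 3 11 4 8)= [6, 1, 2, 11, 8, 5, 10, 7, 0, 9, 3, 4]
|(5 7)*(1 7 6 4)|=5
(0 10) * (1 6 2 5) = (0 10)(1 6 2 5) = [10, 6, 5, 3, 4, 1, 2, 7, 8, 9, 0]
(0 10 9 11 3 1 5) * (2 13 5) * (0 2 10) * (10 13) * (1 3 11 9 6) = (1 13 5 2 10 6) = [0, 13, 10, 3, 4, 2, 1, 7, 8, 9, 6, 11, 12, 5]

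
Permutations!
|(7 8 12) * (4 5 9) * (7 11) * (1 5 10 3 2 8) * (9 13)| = 12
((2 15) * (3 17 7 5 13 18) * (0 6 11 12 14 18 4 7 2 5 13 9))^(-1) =(0 9 5 15 2 17 3 18 14 12 11 6)(4 13 7)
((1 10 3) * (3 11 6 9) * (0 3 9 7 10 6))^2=(0 1 7 11 3 6 10)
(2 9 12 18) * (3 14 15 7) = (2 9 12 18)(3 14 15 7) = [0, 1, 9, 14, 4, 5, 6, 3, 8, 12, 10, 11, 18, 13, 15, 7, 16, 17, 2]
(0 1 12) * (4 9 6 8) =[1, 12, 2, 3, 9, 5, 8, 7, 4, 6, 10, 11, 0] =(0 1 12)(4 9 6 8)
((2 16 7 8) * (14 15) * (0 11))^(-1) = (0 11)(2 8 7 16)(14 15)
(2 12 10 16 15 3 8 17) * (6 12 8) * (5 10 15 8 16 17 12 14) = (2 16 8 12 15 3 6 14 5 10 17) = [0, 1, 16, 6, 4, 10, 14, 7, 12, 9, 17, 11, 15, 13, 5, 3, 8, 2]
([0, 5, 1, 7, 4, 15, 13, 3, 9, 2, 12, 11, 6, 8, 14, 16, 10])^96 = (1 8 12 15 2 13 10 5 9 6 16)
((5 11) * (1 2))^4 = (11)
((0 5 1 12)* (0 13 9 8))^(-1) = (0 8 9 13 12 1 5)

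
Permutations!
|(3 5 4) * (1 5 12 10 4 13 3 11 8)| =9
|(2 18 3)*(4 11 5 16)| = 12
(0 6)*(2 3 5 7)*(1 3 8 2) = [6, 3, 8, 5, 4, 7, 0, 1, 2] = (0 6)(1 3 5 7)(2 8)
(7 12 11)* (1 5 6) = (1 5 6)(7 12 11) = [0, 5, 2, 3, 4, 6, 1, 12, 8, 9, 10, 7, 11]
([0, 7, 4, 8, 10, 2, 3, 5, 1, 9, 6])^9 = (10)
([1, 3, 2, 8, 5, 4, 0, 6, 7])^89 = (0 6 7 8 3 1)(4 5)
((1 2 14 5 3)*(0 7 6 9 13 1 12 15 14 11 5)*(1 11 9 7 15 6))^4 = (0 15 14)(1 11 6 9 3)(2 5 7 13 12)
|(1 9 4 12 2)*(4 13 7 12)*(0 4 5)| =6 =|(0 4 5)(1 9 13 7 12 2)|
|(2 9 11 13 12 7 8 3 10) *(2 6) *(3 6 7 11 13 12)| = 8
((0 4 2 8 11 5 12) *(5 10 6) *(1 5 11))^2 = (0 2 1 12 4 8 5)(6 10 11)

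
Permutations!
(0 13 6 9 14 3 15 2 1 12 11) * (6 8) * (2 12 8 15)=(0 13 15 12 11)(1 8 6 9 14 3 2)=[13, 8, 1, 2, 4, 5, 9, 7, 6, 14, 10, 0, 11, 15, 3, 12]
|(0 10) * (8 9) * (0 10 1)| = |(10)(0 1)(8 9)| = 2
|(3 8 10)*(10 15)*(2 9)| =|(2 9)(3 8 15 10)| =4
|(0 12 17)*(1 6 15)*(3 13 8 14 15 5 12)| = |(0 3 13 8 14 15 1 6 5 12 17)| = 11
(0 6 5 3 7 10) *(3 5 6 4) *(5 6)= (0 4 3 7 10)(5 6)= [4, 1, 2, 7, 3, 6, 5, 10, 8, 9, 0]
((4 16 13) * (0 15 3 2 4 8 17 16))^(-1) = ((0 15 3 2 4)(8 17 16 13))^(-1) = (0 4 2 3 15)(8 13 16 17)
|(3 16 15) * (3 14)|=|(3 16 15 14)|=4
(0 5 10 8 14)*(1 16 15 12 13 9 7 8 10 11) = [5, 16, 2, 3, 4, 11, 6, 8, 14, 7, 10, 1, 13, 9, 0, 12, 15] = (0 5 11 1 16 15 12 13 9 7 8 14)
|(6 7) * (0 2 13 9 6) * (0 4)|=|(0 2 13 9 6 7 4)|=7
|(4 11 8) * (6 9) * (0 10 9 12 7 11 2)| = 10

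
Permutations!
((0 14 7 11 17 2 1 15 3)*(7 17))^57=((0 14 17 2 1 15 3)(7 11))^57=(0 14 17 2 1 15 3)(7 11)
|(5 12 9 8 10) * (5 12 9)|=5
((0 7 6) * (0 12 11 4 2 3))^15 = (0 3 2 4 11 12 6 7)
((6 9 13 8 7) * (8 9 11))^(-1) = (6 7 8 11)(9 13)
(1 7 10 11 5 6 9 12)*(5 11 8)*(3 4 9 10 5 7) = (1 3 4 9 12)(5 6 10 8 7) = [0, 3, 2, 4, 9, 6, 10, 5, 7, 12, 8, 11, 1]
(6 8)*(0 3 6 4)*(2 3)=(0 2 3 6 8 4)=[2, 1, 3, 6, 0, 5, 8, 7, 4]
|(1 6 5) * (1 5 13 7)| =|(1 6 13 7)| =4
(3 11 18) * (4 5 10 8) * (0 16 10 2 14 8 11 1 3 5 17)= (0 16 10 11 18 5 2 14 8 4 17)(1 3)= [16, 3, 14, 1, 17, 2, 6, 7, 4, 9, 11, 18, 12, 13, 8, 15, 10, 0, 5]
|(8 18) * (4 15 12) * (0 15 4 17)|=4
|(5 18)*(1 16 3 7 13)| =10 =|(1 16 3 7 13)(5 18)|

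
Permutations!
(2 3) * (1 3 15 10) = [0, 3, 15, 2, 4, 5, 6, 7, 8, 9, 1, 11, 12, 13, 14, 10] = (1 3 2 15 10)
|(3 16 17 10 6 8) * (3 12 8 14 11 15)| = 8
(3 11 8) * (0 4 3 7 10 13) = (0 4 3 11 8 7 10 13) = [4, 1, 2, 11, 3, 5, 6, 10, 7, 9, 13, 8, 12, 0]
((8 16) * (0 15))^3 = (0 15)(8 16)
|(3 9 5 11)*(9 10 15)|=|(3 10 15 9 5 11)|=6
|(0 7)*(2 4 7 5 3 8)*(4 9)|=8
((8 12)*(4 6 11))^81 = ((4 6 11)(8 12))^81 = (8 12)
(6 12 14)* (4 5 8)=(4 5 8)(6 12 14)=[0, 1, 2, 3, 5, 8, 12, 7, 4, 9, 10, 11, 14, 13, 6]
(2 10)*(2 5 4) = (2 10 5 4) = [0, 1, 10, 3, 2, 4, 6, 7, 8, 9, 5]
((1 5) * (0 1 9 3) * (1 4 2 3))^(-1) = ((0 4 2 3)(1 5 9))^(-1) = (0 3 2 4)(1 9 5)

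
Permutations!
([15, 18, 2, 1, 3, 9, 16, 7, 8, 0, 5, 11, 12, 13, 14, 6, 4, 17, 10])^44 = (18)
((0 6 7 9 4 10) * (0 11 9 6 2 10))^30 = (11)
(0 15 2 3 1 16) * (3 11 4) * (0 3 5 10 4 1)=(0 15 2 11 1 16 3)(4 5 10)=[15, 16, 11, 0, 5, 10, 6, 7, 8, 9, 4, 1, 12, 13, 14, 2, 3]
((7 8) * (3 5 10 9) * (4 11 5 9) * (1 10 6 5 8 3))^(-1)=(1 9 3 7 8 11 4 10)(5 6)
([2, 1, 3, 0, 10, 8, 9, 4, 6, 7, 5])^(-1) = [3, 1, 0, 2, 7, 10, 8, 9, 5, 6, 4]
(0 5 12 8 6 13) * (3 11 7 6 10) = (0 5 12 8 10 3 11 7 6 13) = [5, 1, 2, 11, 4, 12, 13, 6, 10, 9, 3, 7, 8, 0]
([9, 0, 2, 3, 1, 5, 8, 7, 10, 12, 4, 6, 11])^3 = [11, 12, 2, 3, 9, 5, 4, 7, 1, 6, 0, 10, 8]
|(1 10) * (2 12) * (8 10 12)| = |(1 12 2 8 10)| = 5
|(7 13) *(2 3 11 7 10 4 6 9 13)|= |(2 3 11 7)(4 6 9 13 10)|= 20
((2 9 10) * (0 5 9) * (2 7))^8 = ((0 5 9 10 7 2))^8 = (0 9 7)(2 5 10)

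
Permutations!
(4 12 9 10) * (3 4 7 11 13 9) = (3 4 12)(7 11 13 9 10) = [0, 1, 2, 4, 12, 5, 6, 11, 8, 10, 7, 13, 3, 9]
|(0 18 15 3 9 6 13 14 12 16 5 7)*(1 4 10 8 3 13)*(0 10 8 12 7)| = |(0 18 15 13 14 7 10 12 16 5)(1 4 8 3 9 6)| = 30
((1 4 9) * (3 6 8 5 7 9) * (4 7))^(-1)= ((1 7 9)(3 6 8 5 4))^(-1)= (1 9 7)(3 4 5 8 6)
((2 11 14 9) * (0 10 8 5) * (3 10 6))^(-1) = ((0 6 3 10 8 5)(2 11 14 9))^(-1) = (0 5 8 10 3 6)(2 9 14 11)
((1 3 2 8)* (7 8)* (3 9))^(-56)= ((1 9 3 2 7 8))^(-56)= (1 7 3)(2 9 8)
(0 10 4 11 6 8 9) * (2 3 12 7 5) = [10, 1, 3, 12, 11, 2, 8, 5, 9, 0, 4, 6, 7] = (0 10 4 11 6 8 9)(2 3 12 7 5)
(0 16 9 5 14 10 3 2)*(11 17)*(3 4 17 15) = [16, 1, 0, 2, 17, 14, 6, 7, 8, 5, 4, 15, 12, 13, 10, 3, 9, 11] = (0 16 9 5 14 10 4 17 11 15 3 2)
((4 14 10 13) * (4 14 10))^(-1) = ((4 10 13 14))^(-1) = (4 14 13 10)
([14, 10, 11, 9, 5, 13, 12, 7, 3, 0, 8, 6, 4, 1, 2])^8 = [13, 11, 10, 4, 0, 14, 3, 7, 12, 5, 6, 8, 9, 2, 1]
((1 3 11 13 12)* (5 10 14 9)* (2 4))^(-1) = (1 12 13 11 3)(2 4)(5 9 14 10)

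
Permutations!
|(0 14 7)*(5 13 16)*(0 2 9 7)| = |(0 14)(2 9 7)(5 13 16)| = 6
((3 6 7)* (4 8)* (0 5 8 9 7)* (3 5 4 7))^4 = ((0 4 9 3 6)(5 8 7))^4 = (0 6 3 9 4)(5 8 7)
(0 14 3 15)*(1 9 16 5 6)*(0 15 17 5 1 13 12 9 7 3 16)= [14, 7, 2, 17, 4, 6, 13, 3, 8, 0, 10, 11, 9, 12, 16, 15, 1, 5]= (0 14 16 1 7 3 17 5 6 13 12 9)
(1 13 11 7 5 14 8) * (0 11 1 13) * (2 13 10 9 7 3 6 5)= (0 11 3 6 5 14 8 10 9 7 2 13 1)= [11, 0, 13, 6, 4, 14, 5, 2, 10, 7, 9, 3, 12, 1, 8]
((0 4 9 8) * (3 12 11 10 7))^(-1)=((0 4 9 8)(3 12 11 10 7))^(-1)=(0 8 9 4)(3 7 10 11 12)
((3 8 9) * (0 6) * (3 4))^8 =(9)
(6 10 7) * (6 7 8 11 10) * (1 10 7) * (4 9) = (1 10 8 11 7)(4 9) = [0, 10, 2, 3, 9, 5, 6, 1, 11, 4, 8, 7]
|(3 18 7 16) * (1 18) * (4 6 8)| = 15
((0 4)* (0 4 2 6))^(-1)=(0 6 2)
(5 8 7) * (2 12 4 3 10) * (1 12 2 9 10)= (1 12 4 3)(5 8 7)(9 10)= [0, 12, 2, 1, 3, 8, 6, 5, 7, 10, 9, 11, 4]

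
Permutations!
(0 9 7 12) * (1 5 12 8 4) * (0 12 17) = (0 9 7 8 4 1 5 17) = [9, 5, 2, 3, 1, 17, 6, 8, 4, 7, 10, 11, 12, 13, 14, 15, 16, 0]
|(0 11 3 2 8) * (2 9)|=6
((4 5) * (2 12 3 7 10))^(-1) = (2 10 7 3 12)(4 5)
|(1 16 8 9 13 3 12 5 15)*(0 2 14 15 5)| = |(0 2 14 15 1 16 8 9 13 3 12)| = 11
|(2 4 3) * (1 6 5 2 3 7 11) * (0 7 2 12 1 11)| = 4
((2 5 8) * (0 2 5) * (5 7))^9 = (8)(0 2)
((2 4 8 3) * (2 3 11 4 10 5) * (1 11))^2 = (1 4)(2 5 10)(8 11)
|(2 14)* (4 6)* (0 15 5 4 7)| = |(0 15 5 4 6 7)(2 14)| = 6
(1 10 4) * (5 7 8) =(1 10 4)(5 7 8) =[0, 10, 2, 3, 1, 7, 6, 8, 5, 9, 4]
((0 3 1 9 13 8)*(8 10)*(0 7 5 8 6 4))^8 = (13)(5 7 8)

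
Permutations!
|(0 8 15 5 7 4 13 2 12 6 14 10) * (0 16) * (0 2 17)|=24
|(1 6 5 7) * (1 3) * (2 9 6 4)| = 8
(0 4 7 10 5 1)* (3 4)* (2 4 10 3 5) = (0 5 1)(2 4 7 3 10) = [5, 0, 4, 10, 7, 1, 6, 3, 8, 9, 2]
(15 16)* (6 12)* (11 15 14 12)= (6 11 15 16 14 12)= [0, 1, 2, 3, 4, 5, 11, 7, 8, 9, 10, 15, 6, 13, 12, 16, 14]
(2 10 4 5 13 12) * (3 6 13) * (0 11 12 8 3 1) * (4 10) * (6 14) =[11, 0, 4, 14, 5, 1, 13, 7, 3, 9, 10, 12, 2, 8, 6] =(0 11 12 2 4 5 1)(3 14 6 13 8)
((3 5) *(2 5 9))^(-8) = ((2 5 3 9))^(-8) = (9)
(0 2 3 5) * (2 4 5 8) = (0 4 5)(2 3 8) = [4, 1, 3, 8, 5, 0, 6, 7, 2]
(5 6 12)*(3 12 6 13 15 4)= (3 12 5 13 15 4)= [0, 1, 2, 12, 3, 13, 6, 7, 8, 9, 10, 11, 5, 15, 14, 4]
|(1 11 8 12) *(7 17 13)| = |(1 11 8 12)(7 17 13)| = 12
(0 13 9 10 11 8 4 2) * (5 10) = (0 13 9 5 10 11 8 4 2) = [13, 1, 0, 3, 2, 10, 6, 7, 4, 5, 11, 8, 12, 9]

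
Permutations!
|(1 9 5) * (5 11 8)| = 5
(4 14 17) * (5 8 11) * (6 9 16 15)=(4 14 17)(5 8 11)(6 9 16 15)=[0, 1, 2, 3, 14, 8, 9, 7, 11, 16, 10, 5, 12, 13, 17, 6, 15, 4]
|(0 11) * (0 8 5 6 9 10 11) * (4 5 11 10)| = |(4 5 6 9)(8 11)| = 4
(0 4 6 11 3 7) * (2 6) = [4, 1, 6, 7, 2, 5, 11, 0, 8, 9, 10, 3] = (0 4 2 6 11 3 7)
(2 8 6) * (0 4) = [4, 1, 8, 3, 0, 5, 2, 7, 6] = (0 4)(2 8 6)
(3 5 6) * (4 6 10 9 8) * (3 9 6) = [0, 1, 2, 5, 3, 10, 9, 7, 4, 8, 6] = (3 5 10 6 9 8 4)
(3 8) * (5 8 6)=[0, 1, 2, 6, 4, 8, 5, 7, 3]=(3 6 5 8)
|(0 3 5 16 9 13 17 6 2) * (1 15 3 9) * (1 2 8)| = 12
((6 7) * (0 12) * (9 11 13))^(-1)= ((0 12)(6 7)(9 11 13))^(-1)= (0 12)(6 7)(9 13 11)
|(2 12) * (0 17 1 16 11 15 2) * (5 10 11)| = 10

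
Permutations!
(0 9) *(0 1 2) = (0 9 1 2) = [9, 2, 0, 3, 4, 5, 6, 7, 8, 1]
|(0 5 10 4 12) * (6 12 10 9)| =10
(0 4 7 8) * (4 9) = [9, 1, 2, 3, 7, 5, 6, 8, 0, 4] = (0 9 4 7 8)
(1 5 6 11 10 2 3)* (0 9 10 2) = [9, 5, 3, 1, 4, 6, 11, 7, 8, 10, 0, 2] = (0 9 10)(1 5 6 11 2 3)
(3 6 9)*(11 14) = (3 6 9)(11 14) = [0, 1, 2, 6, 4, 5, 9, 7, 8, 3, 10, 14, 12, 13, 11]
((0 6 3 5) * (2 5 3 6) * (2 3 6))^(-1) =(0 5 2 6 3)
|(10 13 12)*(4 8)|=6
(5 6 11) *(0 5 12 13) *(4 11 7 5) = (0 4 11 12 13)(5 6 7) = [4, 1, 2, 3, 11, 6, 7, 5, 8, 9, 10, 12, 13, 0]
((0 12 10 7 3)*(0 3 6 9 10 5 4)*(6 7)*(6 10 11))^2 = (0 5)(4 12)(6 11 9)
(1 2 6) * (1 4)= [0, 2, 6, 3, 1, 5, 4]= (1 2 6 4)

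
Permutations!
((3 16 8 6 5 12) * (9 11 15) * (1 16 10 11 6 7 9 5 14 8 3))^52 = (1 11)(3 5)(6 8 9 14 7)(10 12)(15 16)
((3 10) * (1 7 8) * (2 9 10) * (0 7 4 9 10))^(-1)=(0 9 4 1 8 7)(2 3 10)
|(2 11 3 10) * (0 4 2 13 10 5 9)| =14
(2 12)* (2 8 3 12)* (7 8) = (3 12 7 8) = [0, 1, 2, 12, 4, 5, 6, 8, 3, 9, 10, 11, 7]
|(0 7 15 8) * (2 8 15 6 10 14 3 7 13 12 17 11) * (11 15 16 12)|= |(0 13 11 2 8)(3 7 6 10 14)(12 17 15 16)|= 20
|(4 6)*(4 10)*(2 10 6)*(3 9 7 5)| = 12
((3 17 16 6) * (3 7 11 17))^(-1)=((6 7 11 17 16))^(-1)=(6 16 17 11 7)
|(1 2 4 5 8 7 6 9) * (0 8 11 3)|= |(0 8 7 6 9 1 2 4 5 11 3)|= 11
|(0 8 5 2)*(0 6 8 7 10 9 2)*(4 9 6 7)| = 9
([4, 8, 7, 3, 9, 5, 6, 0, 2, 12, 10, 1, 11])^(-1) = (0 7 2 8 1 11 12 9 4)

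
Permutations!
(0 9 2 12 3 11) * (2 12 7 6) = (0 9 12 3 11)(2 7 6) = [9, 1, 7, 11, 4, 5, 2, 6, 8, 12, 10, 0, 3]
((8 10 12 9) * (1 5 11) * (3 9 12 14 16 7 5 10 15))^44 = (1 14 7 11 10 16 5)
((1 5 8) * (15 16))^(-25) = (1 8 5)(15 16)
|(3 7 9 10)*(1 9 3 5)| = |(1 9 10 5)(3 7)| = 4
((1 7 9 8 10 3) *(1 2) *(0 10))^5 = (0 7 3 8 1 10 9 2)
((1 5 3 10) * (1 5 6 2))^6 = ((1 6 2)(3 10 5))^6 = (10)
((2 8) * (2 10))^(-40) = ((2 8 10))^(-40) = (2 10 8)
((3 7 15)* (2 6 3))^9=((2 6 3 7 15))^9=(2 15 7 3 6)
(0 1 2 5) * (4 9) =(0 1 2 5)(4 9) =[1, 2, 5, 3, 9, 0, 6, 7, 8, 4]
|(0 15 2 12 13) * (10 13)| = 6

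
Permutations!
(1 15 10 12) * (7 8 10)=(1 15 7 8 10 12)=[0, 15, 2, 3, 4, 5, 6, 8, 10, 9, 12, 11, 1, 13, 14, 7]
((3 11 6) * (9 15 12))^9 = ((3 11 6)(9 15 12))^9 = (15)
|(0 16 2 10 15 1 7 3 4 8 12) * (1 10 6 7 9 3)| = |(0 16 2 6 7 1 9 3 4 8 12)(10 15)| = 22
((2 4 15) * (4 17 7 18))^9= ((2 17 7 18 4 15))^9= (2 18)(4 17)(7 15)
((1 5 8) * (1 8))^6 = (8)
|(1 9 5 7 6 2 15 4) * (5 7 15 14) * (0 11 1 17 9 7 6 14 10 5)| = |(0 11 1 7 14)(2 10 5 15 4 17 9 6)| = 40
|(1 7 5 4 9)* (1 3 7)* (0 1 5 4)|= 12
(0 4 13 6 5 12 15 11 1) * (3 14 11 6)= [4, 0, 2, 14, 13, 12, 5, 7, 8, 9, 10, 1, 15, 3, 11, 6]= (0 4 13 3 14 11 1)(5 12 15 6)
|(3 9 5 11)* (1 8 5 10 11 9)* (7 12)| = |(1 8 5 9 10 11 3)(7 12)| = 14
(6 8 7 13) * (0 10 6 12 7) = (0 10 6 8)(7 13 12) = [10, 1, 2, 3, 4, 5, 8, 13, 0, 9, 6, 11, 7, 12]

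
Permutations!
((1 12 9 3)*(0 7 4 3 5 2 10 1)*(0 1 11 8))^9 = (0 10 9 3)(1 7 11 5)(2 12 4 8)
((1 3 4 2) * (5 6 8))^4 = ((1 3 4 2)(5 6 8))^4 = (5 6 8)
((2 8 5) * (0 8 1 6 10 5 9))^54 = ((0 8 9)(1 6 10 5 2))^54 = (1 2 5 10 6)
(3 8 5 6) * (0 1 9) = [1, 9, 2, 8, 4, 6, 3, 7, 5, 0] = (0 1 9)(3 8 5 6)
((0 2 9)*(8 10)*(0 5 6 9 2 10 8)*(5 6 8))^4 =(10)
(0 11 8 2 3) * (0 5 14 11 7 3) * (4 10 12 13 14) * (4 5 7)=(0 4 10 12 13 14 11 8 2)(3 7)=[4, 1, 0, 7, 10, 5, 6, 3, 2, 9, 12, 8, 13, 14, 11]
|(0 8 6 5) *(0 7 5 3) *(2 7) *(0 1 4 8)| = |(1 4 8 6 3)(2 7 5)| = 15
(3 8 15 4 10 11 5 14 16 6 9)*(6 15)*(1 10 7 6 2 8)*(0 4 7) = [4, 10, 8, 1, 0, 14, 9, 6, 2, 3, 11, 5, 12, 13, 16, 7, 15] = (0 4)(1 10 11 5 14 16 15 7 6 9 3)(2 8)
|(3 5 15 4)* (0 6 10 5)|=|(0 6 10 5 15 4 3)|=7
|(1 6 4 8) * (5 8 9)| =6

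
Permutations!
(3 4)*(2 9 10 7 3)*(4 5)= (2 9 10 7 3 5 4)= [0, 1, 9, 5, 2, 4, 6, 3, 8, 10, 7]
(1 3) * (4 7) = (1 3)(4 7) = [0, 3, 2, 1, 7, 5, 6, 4]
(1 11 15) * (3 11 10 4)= [0, 10, 2, 11, 3, 5, 6, 7, 8, 9, 4, 15, 12, 13, 14, 1]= (1 10 4 3 11 15)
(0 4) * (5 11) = (0 4)(5 11) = [4, 1, 2, 3, 0, 11, 6, 7, 8, 9, 10, 5]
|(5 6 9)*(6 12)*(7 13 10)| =12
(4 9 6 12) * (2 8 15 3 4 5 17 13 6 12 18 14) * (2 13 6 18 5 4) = (2 8 15 3)(4 9 12)(5 17 6)(13 18 14) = [0, 1, 8, 2, 9, 17, 5, 7, 15, 12, 10, 11, 4, 18, 13, 3, 16, 6, 14]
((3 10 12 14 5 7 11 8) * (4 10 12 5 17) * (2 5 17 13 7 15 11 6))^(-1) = (2 6 7 13 14 12 3 8 11 15 5)(4 17 10)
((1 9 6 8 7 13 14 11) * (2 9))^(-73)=(1 11 14 13 7 8 6 9 2)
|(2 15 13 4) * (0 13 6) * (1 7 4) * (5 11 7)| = 10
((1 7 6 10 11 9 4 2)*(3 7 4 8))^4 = (1 4 2)(3 11 7 9 6 8 10)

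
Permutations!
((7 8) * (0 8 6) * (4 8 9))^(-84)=(9)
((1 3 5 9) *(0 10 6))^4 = (0 10 6)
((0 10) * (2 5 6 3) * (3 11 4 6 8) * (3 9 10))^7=(4 6 11)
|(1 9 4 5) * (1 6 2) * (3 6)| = 7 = |(1 9 4 5 3 6 2)|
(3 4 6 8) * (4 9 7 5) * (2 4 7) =[0, 1, 4, 9, 6, 7, 8, 5, 3, 2] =(2 4 6 8 3 9)(5 7)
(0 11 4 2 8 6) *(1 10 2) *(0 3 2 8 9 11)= (1 10 8 6 3 2 9 11 4)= [0, 10, 9, 2, 1, 5, 3, 7, 6, 11, 8, 4]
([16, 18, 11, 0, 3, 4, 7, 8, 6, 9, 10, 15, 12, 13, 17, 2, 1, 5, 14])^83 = (0 1 14 5 3 16 18 17 4)(2 15 11)(6 8 7)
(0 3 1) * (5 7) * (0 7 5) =(0 3 1 7) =[3, 7, 2, 1, 4, 5, 6, 0]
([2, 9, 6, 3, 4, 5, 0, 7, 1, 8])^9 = (9)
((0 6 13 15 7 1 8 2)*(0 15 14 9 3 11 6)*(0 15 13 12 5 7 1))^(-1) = ((0 15 1 8 2 13 14 9 3 11 6 12 5 7))^(-1) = (0 7 5 12 6 11 3 9 14 13 2 8 1 15)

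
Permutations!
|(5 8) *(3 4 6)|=6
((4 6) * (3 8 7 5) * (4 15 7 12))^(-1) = ((3 8 12 4 6 15 7 5))^(-1) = (3 5 7 15 6 4 12 8)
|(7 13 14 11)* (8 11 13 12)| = 4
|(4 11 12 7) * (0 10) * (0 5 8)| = 4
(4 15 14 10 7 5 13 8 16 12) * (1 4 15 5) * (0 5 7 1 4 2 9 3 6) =(0 5 13 8 16 12 15 14 10 1 2 9 3 6)(4 7) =[5, 2, 9, 6, 7, 13, 0, 4, 16, 3, 1, 11, 15, 8, 10, 14, 12]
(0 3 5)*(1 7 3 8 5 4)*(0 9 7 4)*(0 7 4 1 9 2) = [8, 1, 0, 7, 9, 2, 6, 3, 5, 4] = (0 8 5 2)(3 7)(4 9)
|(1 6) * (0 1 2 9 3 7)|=|(0 1 6 2 9 3 7)|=7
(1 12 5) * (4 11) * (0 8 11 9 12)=(0 8 11 4 9 12 5 1)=[8, 0, 2, 3, 9, 1, 6, 7, 11, 12, 10, 4, 5]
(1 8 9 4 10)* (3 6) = (1 8 9 4 10)(3 6) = [0, 8, 2, 6, 10, 5, 3, 7, 9, 4, 1]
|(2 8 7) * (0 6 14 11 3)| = 15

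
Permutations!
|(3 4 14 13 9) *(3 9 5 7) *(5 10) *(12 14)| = 8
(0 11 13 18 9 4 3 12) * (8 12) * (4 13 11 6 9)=(0 6 9 13 18 4 3 8 12)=[6, 1, 2, 8, 3, 5, 9, 7, 12, 13, 10, 11, 0, 18, 14, 15, 16, 17, 4]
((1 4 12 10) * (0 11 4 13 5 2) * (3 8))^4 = ((0 11 4 12 10 1 13 5 2)(3 8))^4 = (0 10 2 12 5 4 13 11 1)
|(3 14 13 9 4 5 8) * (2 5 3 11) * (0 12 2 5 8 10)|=|(0 12 2 8 11 5 10)(3 14 13 9 4)|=35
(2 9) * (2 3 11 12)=(2 9 3 11 12)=[0, 1, 9, 11, 4, 5, 6, 7, 8, 3, 10, 12, 2]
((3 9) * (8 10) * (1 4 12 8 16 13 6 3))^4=((1 4 12 8 10 16 13 6 3 9))^4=(1 10 3 12 13)(4 16 9 8 6)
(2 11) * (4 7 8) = (2 11)(4 7 8) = [0, 1, 11, 3, 7, 5, 6, 8, 4, 9, 10, 2]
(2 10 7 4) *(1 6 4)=(1 6 4 2 10 7)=[0, 6, 10, 3, 2, 5, 4, 1, 8, 9, 7]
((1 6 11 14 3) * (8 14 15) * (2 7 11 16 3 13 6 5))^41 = (1 15 16 7 13 5 8 3 11 6 2 14)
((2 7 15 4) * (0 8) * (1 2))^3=((0 8)(1 2 7 15 4))^3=(0 8)(1 15 2 4 7)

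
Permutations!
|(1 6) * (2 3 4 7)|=4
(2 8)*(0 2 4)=(0 2 8 4)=[2, 1, 8, 3, 0, 5, 6, 7, 4]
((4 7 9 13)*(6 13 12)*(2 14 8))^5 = (2 8 14)(4 13 6 12 9 7)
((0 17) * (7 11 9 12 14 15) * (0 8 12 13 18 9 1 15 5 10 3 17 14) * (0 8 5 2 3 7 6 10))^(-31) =(0 5 17 3 2 14)(1 11 7 10 6 15)(8 12)(9 18 13)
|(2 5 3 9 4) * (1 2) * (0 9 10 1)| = |(0 9 4)(1 2 5 3 10)| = 15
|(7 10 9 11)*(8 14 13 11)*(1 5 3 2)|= |(1 5 3 2)(7 10 9 8 14 13 11)|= 28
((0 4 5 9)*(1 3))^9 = ((0 4 5 9)(1 3))^9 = (0 4 5 9)(1 3)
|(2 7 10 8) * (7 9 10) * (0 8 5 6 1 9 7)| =|(0 8 2 7)(1 9 10 5 6)| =20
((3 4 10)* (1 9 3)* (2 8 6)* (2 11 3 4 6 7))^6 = ((1 9 4 10)(2 8 7)(3 6 11))^6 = (11)(1 4)(9 10)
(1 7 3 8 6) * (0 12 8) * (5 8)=(0 12 5 8 6 1 7 3)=[12, 7, 2, 0, 4, 8, 1, 3, 6, 9, 10, 11, 5]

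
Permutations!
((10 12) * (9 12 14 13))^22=(9 10 13 12 14)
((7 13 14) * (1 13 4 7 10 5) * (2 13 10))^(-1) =(1 5 10)(2 14 13)(4 7)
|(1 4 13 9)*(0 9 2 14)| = 7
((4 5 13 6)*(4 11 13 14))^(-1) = (4 14 5)(6 13 11) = ((4 5 14)(6 11 13))^(-1)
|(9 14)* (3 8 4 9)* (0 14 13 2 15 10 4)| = |(0 14 3 8)(2 15 10 4 9 13)| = 12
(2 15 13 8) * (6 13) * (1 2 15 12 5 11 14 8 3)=(1 2 12 5 11 14 8 15 6 13 3)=[0, 2, 12, 1, 4, 11, 13, 7, 15, 9, 10, 14, 5, 3, 8, 6]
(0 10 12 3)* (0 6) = [10, 1, 2, 6, 4, 5, 0, 7, 8, 9, 12, 11, 3] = (0 10 12 3 6)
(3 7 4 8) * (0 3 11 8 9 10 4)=(0 3 7)(4 9 10)(8 11)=[3, 1, 2, 7, 9, 5, 6, 0, 11, 10, 4, 8]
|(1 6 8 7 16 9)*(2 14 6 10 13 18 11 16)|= |(1 10 13 18 11 16 9)(2 14 6 8 7)|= 35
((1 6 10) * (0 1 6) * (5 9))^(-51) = ((0 1)(5 9)(6 10))^(-51) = (0 1)(5 9)(6 10)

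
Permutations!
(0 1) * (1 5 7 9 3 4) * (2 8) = [5, 0, 8, 4, 1, 7, 6, 9, 2, 3] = (0 5 7 9 3 4 1)(2 8)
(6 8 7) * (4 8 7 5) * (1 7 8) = [0, 7, 2, 3, 1, 4, 8, 6, 5] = (1 7 6 8 5 4)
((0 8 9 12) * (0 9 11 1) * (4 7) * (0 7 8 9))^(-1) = ((0 9 12)(1 7 4 8 11))^(-1) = (0 12 9)(1 11 8 4 7)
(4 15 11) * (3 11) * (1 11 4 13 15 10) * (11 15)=(1 15 3 4 10)(11 13)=[0, 15, 2, 4, 10, 5, 6, 7, 8, 9, 1, 13, 12, 11, 14, 3]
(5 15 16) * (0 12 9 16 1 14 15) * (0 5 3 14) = (0 12 9 16 3 14 15 1) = [12, 0, 2, 14, 4, 5, 6, 7, 8, 16, 10, 11, 9, 13, 15, 1, 3]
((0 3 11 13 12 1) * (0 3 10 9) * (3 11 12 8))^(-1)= ((0 10 9)(1 11 13 8 3 12))^(-1)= (0 9 10)(1 12 3 8 13 11)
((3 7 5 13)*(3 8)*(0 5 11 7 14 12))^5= (0 14 8 5 12 3 13)(7 11)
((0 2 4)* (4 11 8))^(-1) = ((0 2 11 8 4))^(-1) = (0 4 8 11 2)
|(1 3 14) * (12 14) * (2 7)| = 4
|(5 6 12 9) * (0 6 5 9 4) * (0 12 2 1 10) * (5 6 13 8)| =8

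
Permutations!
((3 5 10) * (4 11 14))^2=(3 10 5)(4 14 11)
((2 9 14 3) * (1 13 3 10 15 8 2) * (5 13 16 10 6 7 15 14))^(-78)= (16)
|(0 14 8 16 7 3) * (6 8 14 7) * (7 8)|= |(0 8 16 6 7 3)|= 6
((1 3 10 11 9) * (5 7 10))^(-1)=((1 3 5 7 10 11 9))^(-1)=(1 9 11 10 7 5 3)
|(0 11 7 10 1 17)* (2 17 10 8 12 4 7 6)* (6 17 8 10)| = |(0 11 17)(1 6 2 8 12 4 7 10)| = 24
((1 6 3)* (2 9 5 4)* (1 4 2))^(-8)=((1 6 3 4)(2 9 5))^(-8)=(2 9 5)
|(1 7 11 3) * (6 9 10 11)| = 7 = |(1 7 6 9 10 11 3)|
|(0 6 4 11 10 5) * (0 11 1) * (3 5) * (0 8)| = 20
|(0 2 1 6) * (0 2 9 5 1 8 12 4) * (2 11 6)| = 8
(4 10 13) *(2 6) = (2 6)(4 10 13) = [0, 1, 6, 3, 10, 5, 2, 7, 8, 9, 13, 11, 12, 4]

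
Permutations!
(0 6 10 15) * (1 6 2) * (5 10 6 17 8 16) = (0 2 1 17 8 16 5 10 15) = [2, 17, 1, 3, 4, 10, 6, 7, 16, 9, 15, 11, 12, 13, 14, 0, 5, 8]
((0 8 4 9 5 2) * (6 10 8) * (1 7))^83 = ((0 6 10 8 4 9 5 2)(1 7))^83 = (0 8 5 6 4 2 10 9)(1 7)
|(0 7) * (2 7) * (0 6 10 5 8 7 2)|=5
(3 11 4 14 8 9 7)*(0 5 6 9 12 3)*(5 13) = (0 13 5 6 9 7)(3 11 4 14 8 12) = [13, 1, 2, 11, 14, 6, 9, 0, 12, 7, 10, 4, 3, 5, 8]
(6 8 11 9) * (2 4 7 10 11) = (2 4 7 10 11 9 6 8) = [0, 1, 4, 3, 7, 5, 8, 10, 2, 6, 11, 9]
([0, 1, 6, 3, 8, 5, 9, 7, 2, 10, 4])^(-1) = (2 8 4 10 9 6)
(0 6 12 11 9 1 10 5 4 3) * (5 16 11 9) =[6, 10, 2, 0, 3, 4, 12, 7, 8, 1, 16, 5, 9, 13, 14, 15, 11] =(0 6 12 9 1 10 16 11 5 4 3)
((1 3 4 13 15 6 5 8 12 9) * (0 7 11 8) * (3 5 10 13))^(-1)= (0 5 1 9 12 8 11 7)(3 4)(6 15 13 10)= ((0 7 11 8 12 9 1 5)(3 4)(6 10 13 15))^(-1)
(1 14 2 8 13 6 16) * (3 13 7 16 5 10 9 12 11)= (1 14 2 8 7 16)(3 13 6 5 10 9 12 11)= [0, 14, 8, 13, 4, 10, 5, 16, 7, 12, 9, 3, 11, 6, 2, 15, 1]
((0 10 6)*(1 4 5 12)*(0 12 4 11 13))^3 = (0 12 13 6 11 10 1)(4 5)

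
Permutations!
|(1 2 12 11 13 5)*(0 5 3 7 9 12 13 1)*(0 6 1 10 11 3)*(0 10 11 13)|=|(0 5 6 1 2)(3 7 9 12)(10 13)|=20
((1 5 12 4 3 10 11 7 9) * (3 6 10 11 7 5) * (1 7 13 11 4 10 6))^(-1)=((1 3 4)(5 12 10 13 11)(7 9))^(-1)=(1 4 3)(5 11 13 10 12)(7 9)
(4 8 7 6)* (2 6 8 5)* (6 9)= (2 9 6 4 5)(7 8)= [0, 1, 9, 3, 5, 2, 4, 8, 7, 6]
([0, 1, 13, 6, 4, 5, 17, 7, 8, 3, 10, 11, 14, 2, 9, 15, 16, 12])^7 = [0, 1, 13, 6, 4, 5, 17, 7, 8, 3, 10, 11, 14, 2, 9, 15, 16, 12]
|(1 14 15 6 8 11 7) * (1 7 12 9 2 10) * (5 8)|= 11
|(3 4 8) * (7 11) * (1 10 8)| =10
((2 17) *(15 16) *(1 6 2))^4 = (17)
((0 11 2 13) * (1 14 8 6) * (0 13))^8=(14)(0 2 11)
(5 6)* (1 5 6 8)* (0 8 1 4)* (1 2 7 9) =(0 8 4)(1 5 2 7 9) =[8, 5, 7, 3, 0, 2, 6, 9, 4, 1]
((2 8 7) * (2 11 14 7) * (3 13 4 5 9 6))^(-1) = ((2 8)(3 13 4 5 9 6)(7 11 14))^(-1) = (2 8)(3 6 9 5 4 13)(7 14 11)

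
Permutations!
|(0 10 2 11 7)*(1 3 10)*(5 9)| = 14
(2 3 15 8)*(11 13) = (2 3 15 8)(11 13) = [0, 1, 3, 15, 4, 5, 6, 7, 2, 9, 10, 13, 12, 11, 14, 8]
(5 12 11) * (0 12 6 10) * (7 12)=(0 7 12 11 5 6 10)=[7, 1, 2, 3, 4, 6, 10, 12, 8, 9, 0, 5, 11]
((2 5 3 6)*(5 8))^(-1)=(2 6 3 5 8)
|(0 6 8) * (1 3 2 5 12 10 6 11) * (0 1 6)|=10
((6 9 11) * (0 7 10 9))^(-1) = (0 6 11 9 10 7)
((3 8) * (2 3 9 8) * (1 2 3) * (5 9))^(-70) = (5 8 9)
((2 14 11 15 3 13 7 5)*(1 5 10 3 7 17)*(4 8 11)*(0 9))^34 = (1 7 14 13 11 5 10 4 17 15 2 3 8)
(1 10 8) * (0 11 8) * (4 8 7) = (0 11 7 4 8 1 10) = [11, 10, 2, 3, 8, 5, 6, 4, 1, 9, 0, 7]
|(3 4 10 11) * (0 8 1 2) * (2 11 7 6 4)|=|(0 8 1 11 3 2)(4 10 7 6)|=12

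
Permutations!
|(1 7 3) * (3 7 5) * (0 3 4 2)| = |(7)(0 3 1 5 4 2)| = 6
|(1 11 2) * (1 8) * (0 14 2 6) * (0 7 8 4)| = |(0 14 2 4)(1 11 6 7 8)| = 20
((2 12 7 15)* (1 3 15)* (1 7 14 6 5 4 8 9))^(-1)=((1 3 15 2 12 14 6 5 4 8 9))^(-1)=(1 9 8 4 5 6 14 12 2 15 3)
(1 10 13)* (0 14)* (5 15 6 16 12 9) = (0 14)(1 10 13)(5 15 6 16 12 9) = [14, 10, 2, 3, 4, 15, 16, 7, 8, 5, 13, 11, 9, 1, 0, 6, 12]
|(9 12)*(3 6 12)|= 4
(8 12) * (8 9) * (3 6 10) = (3 6 10)(8 12 9) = [0, 1, 2, 6, 4, 5, 10, 7, 12, 8, 3, 11, 9]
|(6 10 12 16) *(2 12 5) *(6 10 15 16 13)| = |(2 12 13 6 15 16 10 5)| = 8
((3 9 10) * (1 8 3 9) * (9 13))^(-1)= (1 3 8)(9 13 10)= ((1 8 3)(9 10 13))^(-1)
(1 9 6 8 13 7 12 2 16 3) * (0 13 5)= (0 13 7 12 2 16 3 1 9 6 8 5)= [13, 9, 16, 1, 4, 0, 8, 12, 5, 6, 10, 11, 2, 7, 14, 15, 3]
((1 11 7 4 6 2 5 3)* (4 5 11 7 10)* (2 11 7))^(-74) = (1 2 7 5 3)(4 11)(6 10)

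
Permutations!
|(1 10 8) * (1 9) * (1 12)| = |(1 10 8 9 12)| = 5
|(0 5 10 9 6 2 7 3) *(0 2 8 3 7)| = 8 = |(0 5 10 9 6 8 3 2)|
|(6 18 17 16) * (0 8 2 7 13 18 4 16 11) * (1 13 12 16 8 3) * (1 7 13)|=13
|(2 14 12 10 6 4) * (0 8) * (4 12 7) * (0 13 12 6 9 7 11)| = |(0 8 13 12 10 9 7 4 2 14 11)| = 11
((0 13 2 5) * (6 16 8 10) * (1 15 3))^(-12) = (16)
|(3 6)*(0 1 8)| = 6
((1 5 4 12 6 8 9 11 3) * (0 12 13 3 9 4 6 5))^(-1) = (0 1 3 13 4 8 6 5 12)(9 11)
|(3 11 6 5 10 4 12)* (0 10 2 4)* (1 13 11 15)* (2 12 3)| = 10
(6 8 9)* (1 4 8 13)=(1 4 8 9 6 13)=[0, 4, 2, 3, 8, 5, 13, 7, 9, 6, 10, 11, 12, 1]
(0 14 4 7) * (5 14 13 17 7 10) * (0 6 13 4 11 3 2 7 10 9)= (0 4 9)(2 7 6 13 17 10 5 14 11 3)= [4, 1, 7, 2, 9, 14, 13, 6, 8, 0, 5, 3, 12, 17, 11, 15, 16, 10]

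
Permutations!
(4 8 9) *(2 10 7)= (2 10 7)(4 8 9)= [0, 1, 10, 3, 8, 5, 6, 2, 9, 4, 7]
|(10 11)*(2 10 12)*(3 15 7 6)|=|(2 10 11 12)(3 15 7 6)|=4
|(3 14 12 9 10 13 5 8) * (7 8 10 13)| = |(3 14 12 9 13 5 10 7 8)| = 9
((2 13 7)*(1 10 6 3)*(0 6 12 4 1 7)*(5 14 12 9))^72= ((0 6 3 7 2 13)(1 10 9 5 14 12 4))^72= (1 9 14 4 10 5 12)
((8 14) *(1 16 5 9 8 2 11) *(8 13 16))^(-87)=(1 2 8 11 14)(5 9 13 16)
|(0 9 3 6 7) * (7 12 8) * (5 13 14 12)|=|(0 9 3 6 5 13 14 12 8 7)|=10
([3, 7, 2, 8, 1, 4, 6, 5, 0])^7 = (0 3 8)(1 4 5 7)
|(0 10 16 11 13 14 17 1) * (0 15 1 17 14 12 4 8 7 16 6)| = 42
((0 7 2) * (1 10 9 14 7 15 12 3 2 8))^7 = ((0 15 12 3 2)(1 10 9 14 7 8))^7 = (0 12 2 15 3)(1 10 9 14 7 8)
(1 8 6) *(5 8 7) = (1 7 5 8 6) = [0, 7, 2, 3, 4, 8, 1, 5, 6]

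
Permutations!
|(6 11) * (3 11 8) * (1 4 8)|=6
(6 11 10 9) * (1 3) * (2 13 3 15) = (1 15 2 13 3)(6 11 10 9) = [0, 15, 13, 1, 4, 5, 11, 7, 8, 6, 9, 10, 12, 3, 14, 2]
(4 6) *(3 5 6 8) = (3 5 6 4 8) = [0, 1, 2, 5, 8, 6, 4, 7, 3]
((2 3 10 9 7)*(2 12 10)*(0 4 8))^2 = (0 8 4)(7 10)(9 12)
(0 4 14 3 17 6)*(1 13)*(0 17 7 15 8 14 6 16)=(0 4 6 17 16)(1 13)(3 7 15 8 14)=[4, 13, 2, 7, 6, 5, 17, 15, 14, 9, 10, 11, 12, 1, 3, 8, 0, 16]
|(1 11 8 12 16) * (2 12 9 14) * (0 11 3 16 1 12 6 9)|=|(0 11 8)(1 3 16 12)(2 6 9 14)|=12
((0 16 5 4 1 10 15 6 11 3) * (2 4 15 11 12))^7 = (0 4 5 10 6 3 2 16 1 15 11 12)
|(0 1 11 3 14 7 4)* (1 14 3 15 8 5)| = 20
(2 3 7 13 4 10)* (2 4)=(2 3 7 13)(4 10)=[0, 1, 3, 7, 10, 5, 6, 13, 8, 9, 4, 11, 12, 2]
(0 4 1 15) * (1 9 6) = (0 4 9 6 1 15) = [4, 15, 2, 3, 9, 5, 1, 7, 8, 6, 10, 11, 12, 13, 14, 0]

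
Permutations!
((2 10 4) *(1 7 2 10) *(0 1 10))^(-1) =((0 1 7 2 10 4))^(-1) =(0 4 10 2 7 1)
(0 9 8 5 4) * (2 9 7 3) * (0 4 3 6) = (0 7 6)(2 9 8 5 3) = [7, 1, 9, 2, 4, 3, 0, 6, 5, 8]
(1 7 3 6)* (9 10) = [0, 7, 2, 6, 4, 5, 1, 3, 8, 10, 9] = (1 7 3 6)(9 10)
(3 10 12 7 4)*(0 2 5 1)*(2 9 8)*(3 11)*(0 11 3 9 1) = (0 1 11 9 8 2 5)(3 10 12 7 4) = [1, 11, 5, 10, 3, 0, 6, 4, 2, 8, 12, 9, 7]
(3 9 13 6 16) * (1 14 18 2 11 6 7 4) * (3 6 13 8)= (1 14 18 2 11 13 7 4)(3 9 8)(6 16)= [0, 14, 11, 9, 1, 5, 16, 4, 3, 8, 10, 13, 12, 7, 18, 15, 6, 17, 2]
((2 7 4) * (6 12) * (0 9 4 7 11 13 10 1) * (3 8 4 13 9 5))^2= (0 3 4 11 13 1 5 8 2 9 10)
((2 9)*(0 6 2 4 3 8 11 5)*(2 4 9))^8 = ((0 6 4 3 8 11 5))^8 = (0 6 4 3 8 11 5)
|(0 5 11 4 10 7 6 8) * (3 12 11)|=10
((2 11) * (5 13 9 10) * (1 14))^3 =(1 14)(2 11)(5 10 9 13)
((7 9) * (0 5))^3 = (0 5)(7 9)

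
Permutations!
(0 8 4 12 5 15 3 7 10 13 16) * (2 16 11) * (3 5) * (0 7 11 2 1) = (0 8 4 12 3 11 1)(2 16 7 10 13)(5 15) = [8, 0, 16, 11, 12, 15, 6, 10, 4, 9, 13, 1, 3, 2, 14, 5, 7]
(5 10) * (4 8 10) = (4 8 10 5) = [0, 1, 2, 3, 8, 4, 6, 7, 10, 9, 5]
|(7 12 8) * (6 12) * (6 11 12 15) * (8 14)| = |(6 15)(7 11 12 14 8)| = 10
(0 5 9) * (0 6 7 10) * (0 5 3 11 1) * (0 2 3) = (1 2 3 11)(5 9 6 7 10) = [0, 2, 3, 11, 4, 9, 7, 10, 8, 6, 5, 1]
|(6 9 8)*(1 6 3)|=5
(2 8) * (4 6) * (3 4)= (2 8)(3 4 6)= [0, 1, 8, 4, 6, 5, 3, 7, 2]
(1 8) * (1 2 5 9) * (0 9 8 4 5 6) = (0 9 1 4 5 8 2 6) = [9, 4, 6, 3, 5, 8, 0, 7, 2, 1]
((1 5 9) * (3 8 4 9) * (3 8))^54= (1 9 4 8 5)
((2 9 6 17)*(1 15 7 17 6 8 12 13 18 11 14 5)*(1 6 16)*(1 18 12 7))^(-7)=((1 15)(2 9 8 7 17)(5 6 16 18 11 14)(12 13))^(-7)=(1 15)(2 7 9 17 8)(5 14 11 18 16 6)(12 13)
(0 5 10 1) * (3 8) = [5, 0, 2, 8, 4, 10, 6, 7, 3, 9, 1] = (0 5 10 1)(3 8)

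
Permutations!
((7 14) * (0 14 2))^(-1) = (0 2 7 14)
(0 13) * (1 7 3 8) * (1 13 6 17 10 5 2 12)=(0 6 17 10 5 2 12 1 7 3 8 13)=[6, 7, 12, 8, 4, 2, 17, 3, 13, 9, 5, 11, 1, 0, 14, 15, 16, 10]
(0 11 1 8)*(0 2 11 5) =[5, 8, 11, 3, 4, 0, 6, 7, 2, 9, 10, 1] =(0 5)(1 8 2 11)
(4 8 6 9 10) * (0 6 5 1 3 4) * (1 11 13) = [6, 3, 2, 4, 8, 11, 9, 7, 5, 10, 0, 13, 12, 1] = (0 6 9 10)(1 3 4 8 5 11 13)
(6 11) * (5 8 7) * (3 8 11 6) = (3 8 7 5 11) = [0, 1, 2, 8, 4, 11, 6, 5, 7, 9, 10, 3]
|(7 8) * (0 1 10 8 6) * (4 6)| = |(0 1 10 8 7 4 6)| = 7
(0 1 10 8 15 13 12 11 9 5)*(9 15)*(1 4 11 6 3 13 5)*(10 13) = [4, 13, 2, 10, 11, 0, 3, 7, 9, 1, 8, 15, 6, 12, 14, 5] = (0 4 11 15 5)(1 13 12 6 3 10 8 9)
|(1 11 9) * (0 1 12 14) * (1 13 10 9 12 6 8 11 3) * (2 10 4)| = 22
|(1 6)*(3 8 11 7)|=|(1 6)(3 8 11 7)|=4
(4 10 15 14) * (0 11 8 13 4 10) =(0 11 8 13 4)(10 15 14) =[11, 1, 2, 3, 0, 5, 6, 7, 13, 9, 15, 8, 12, 4, 10, 14]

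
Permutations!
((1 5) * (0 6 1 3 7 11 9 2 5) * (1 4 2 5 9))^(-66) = (0 9 11 4 3)(1 2 7 6 5)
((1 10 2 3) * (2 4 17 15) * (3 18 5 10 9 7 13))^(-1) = (1 3 13 7 9)(2 15 17 4 10 5 18)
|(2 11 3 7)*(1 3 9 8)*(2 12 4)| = 9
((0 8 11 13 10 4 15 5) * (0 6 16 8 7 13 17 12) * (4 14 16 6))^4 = ((0 7 13 10 14 16 8 11 17 12)(4 15 5))^4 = (0 14 17 13 8)(4 15 5)(7 16 12 10 11)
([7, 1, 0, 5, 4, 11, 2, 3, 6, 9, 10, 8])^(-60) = [11, 1, 5, 6, 4, 2, 3, 8, 7, 9, 10, 0]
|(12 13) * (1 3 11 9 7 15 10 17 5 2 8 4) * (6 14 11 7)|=20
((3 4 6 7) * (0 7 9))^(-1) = ((0 7 3 4 6 9))^(-1) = (0 9 6 4 3 7)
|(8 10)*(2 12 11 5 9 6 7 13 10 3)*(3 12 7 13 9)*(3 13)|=|(2 7 9 6 3)(5 13 10 8 12 11)|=30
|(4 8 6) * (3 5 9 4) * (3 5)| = |(4 8 6 5 9)| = 5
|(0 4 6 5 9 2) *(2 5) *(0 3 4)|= 4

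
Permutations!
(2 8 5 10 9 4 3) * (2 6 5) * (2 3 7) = (2 8 3 6 5 10 9 4 7) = [0, 1, 8, 6, 7, 10, 5, 2, 3, 4, 9]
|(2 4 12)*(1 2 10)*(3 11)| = 10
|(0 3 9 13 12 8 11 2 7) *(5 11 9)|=12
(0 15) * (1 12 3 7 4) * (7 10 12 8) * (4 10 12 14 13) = [15, 8, 2, 12, 1, 5, 6, 10, 7, 9, 14, 11, 3, 4, 13, 0] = (0 15)(1 8 7 10 14 13 4)(3 12)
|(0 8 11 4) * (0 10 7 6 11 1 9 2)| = |(0 8 1 9 2)(4 10 7 6 11)| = 5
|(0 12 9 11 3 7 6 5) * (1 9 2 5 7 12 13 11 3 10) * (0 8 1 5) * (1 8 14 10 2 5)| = |(0 13 11 2)(1 9 3 12 5 14 10)(6 7)| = 28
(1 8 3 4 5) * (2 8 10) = [0, 10, 8, 4, 5, 1, 6, 7, 3, 9, 2] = (1 10 2 8 3 4 5)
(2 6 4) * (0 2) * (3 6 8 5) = (0 2 8 5 3 6 4) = [2, 1, 8, 6, 0, 3, 4, 7, 5]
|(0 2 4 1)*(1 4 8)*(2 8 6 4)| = |(0 8 1)(2 6 4)| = 3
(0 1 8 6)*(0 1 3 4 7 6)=(0 3 4 7 6 1 8)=[3, 8, 2, 4, 7, 5, 1, 6, 0]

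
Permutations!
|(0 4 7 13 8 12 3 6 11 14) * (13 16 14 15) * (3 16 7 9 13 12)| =12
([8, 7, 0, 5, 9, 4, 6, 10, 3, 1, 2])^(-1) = [2, 9, 10, 8, 5, 3, 6, 1, 0, 4, 7]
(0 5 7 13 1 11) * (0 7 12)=(0 5 12)(1 11 7 13)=[5, 11, 2, 3, 4, 12, 6, 13, 8, 9, 10, 7, 0, 1]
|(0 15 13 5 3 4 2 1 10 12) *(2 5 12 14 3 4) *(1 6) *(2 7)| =|(0 15 13 12)(1 10 14 3 7 2 6)(4 5)| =28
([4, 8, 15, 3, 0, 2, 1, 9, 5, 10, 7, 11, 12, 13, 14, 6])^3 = (0 4)(1 2)(5 6)(8 15)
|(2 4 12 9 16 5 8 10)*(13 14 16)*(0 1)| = 10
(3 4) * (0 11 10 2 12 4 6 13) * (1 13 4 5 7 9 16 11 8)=[8, 13, 12, 6, 3, 7, 4, 9, 1, 16, 2, 10, 5, 0, 14, 15, 11]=(0 8 1 13)(2 12 5 7 9 16 11 10)(3 6 4)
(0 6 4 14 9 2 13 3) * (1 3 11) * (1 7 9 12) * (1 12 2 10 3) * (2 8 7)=(0 6 4 14 8 7 9 10 3)(2 13 11)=[6, 1, 13, 0, 14, 5, 4, 9, 7, 10, 3, 2, 12, 11, 8]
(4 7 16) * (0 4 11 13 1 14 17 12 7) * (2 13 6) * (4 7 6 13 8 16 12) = (0 7 12 6 2 8 16 11 13 1 14 17 4) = [7, 14, 8, 3, 0, 5, 2, 12, 16, 9, 10, 13, 6, 1, 17, 15, 11, 4]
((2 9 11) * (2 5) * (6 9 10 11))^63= (2 5 11 10)(6 9)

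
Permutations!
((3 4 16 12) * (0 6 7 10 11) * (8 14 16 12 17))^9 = (0 11 10 7 6)(8 14 16 17)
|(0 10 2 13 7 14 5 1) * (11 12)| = 8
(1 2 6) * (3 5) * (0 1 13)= (0 1 2 6 13)(3 5)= [1, 2, 6, 5, 4, 3, 13, 7, 8, 9, 10, 11, 12, 0]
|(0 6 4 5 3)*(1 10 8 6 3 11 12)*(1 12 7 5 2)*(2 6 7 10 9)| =30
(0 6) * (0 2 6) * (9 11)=[0, 1, 6, 3, 4, 5, 2, 7, 8, 11, 10, 9]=(2 6)(9 11)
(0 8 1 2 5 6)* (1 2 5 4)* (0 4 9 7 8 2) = (0 2 9 7 8)(1 5 6 4) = [2, 5, 9, 3, 1, 6, 4, 8, 0, 7]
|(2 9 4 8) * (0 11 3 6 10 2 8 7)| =|(0 11 3 6 10 2 9 4 7)| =9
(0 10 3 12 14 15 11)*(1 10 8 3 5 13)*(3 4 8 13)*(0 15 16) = (0 13 1 10 5 3 12 14 16)(4 8)(11 15) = [13, 10, 2, 12, 8, 3, 6, 7, 4, 9, 5, 15, 14, 1, 16, 11, 0]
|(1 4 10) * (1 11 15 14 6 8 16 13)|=|(1 4 10 11 15 14 6 8 16 13)|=10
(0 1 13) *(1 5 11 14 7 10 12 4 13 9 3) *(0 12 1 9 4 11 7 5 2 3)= (0 2 3 9)(1 4 13 12 11 14 5 7 10)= [2, 4, 3, 9, 13, 7, 6, 10, 8, 0, 1, 14, 11, 12, 5]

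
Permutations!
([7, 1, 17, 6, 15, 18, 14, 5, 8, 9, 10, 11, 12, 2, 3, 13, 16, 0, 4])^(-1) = (0 17 2 13 15 4 18 5 7)(3 14 6)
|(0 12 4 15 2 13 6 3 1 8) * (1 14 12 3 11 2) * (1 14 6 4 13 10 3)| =15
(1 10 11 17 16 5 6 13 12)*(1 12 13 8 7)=(1 10 11 17 16 5 6 8 7)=[0, 10, 2, 3, 4, 6, 8, 1, 7, 9, 11, 17, 12, 13, 14, 15, 5, 16]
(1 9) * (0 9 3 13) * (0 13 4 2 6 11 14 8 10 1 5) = (0 9 5)(1 3 4 2 6 11 14 8 10) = [9, 3, 6, 4, 2, 0, 11, 7, 10, 5, 1, 14, 12, 13, 8]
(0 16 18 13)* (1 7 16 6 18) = (0 6 18 13)(1 7 16) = [6, 7, 2, 3, 4, 5, 18, 16, 8, 9, 10, 11, 12, 0, 14, 15, 1, 17, 13]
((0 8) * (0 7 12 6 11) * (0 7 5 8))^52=((5 8)(6 11 7 12))^52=(12)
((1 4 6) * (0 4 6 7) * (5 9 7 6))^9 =((0 4 6 1 5 9 7))^9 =(0 6 5 7 4 1 9)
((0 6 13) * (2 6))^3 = ((0 2 6 13))^3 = (0 13 6 2)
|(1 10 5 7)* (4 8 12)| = 12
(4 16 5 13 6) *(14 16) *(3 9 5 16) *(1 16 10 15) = [0, 16, 2, 9, 14, 13, 4, 7, 8, 5, 15, 11, 12, 6, 3, 1, 10] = (1 16 10 15)(3 9 5 13 6 4 14)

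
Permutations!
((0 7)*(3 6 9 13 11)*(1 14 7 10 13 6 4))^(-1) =(0 7 14 1 4 3 11 13 10)(6 9)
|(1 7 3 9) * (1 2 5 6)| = |(1 7 3 9 2 5 6)| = 7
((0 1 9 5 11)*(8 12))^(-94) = (12)(0 1 9 5 11)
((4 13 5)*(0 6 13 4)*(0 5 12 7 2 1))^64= ((0 6 13 12 7 2 1))^64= (0 6 13 12 7 2 1)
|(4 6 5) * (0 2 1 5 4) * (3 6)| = |(0 2 1 5)(3 6 4)| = 12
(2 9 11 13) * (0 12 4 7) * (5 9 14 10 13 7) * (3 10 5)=(0 12 4 3 10 13 2 14 5 9 11 7)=[12, 1, 14, 10, 3, 9, 6, 0, 8, 11, 13, 7, 4, 2, 5]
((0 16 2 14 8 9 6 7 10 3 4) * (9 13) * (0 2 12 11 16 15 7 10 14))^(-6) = (16)(0 9)(2 13)(3 14)(4 8)(6 15)(7 10)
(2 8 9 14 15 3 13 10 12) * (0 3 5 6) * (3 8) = (0 8 9 14 15 5 6)(2 3 13 10 12) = [8, 1, 3, 13, 4, 6, 0, 7, 9, 14, 12, 11, 2, 10, 15, 5]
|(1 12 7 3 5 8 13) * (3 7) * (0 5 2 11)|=9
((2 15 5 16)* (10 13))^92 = (16)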